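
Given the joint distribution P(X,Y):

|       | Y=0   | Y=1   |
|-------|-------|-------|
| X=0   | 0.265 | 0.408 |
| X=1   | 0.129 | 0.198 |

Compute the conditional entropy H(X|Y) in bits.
0.9118 bits

H(X|Y) = H(X,Y) - H(Y)

H(X,Y) = -Σ_{x,y} P(x,y) log₂ P(x,y). Per-cell terms -P(x,y)·log₂P(x,y):
  X=0: 0.50772, 0.52769
  X=1: 0.38114, 0.46261
Sum of the 4 terms: H(X,Y) = 1.87916 bits

Marginal of Y (column sums):
  P(Y=0) = 0.265 + 0.129 = 0.394
  P(Y=1) = 0.408 + 0.198 = 0.606
H(Y) = -[0.394·log₂(0.394) + 0.606·log₂(0.606)]
  = 0.52943 + 0.43790 = 0.96733 bits

H(X|Y) = H(X,Y) - H(Y) = 1.87916 - 0.96733 = 0.9118 bits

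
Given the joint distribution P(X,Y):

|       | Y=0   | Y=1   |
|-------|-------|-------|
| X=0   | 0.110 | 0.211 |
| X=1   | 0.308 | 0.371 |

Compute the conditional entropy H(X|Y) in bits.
0.8974 bits

H(X|Y) = H(X,Y) - H(Y)

H(X,Y) = -Σ_{x,y} P(x,y) log₂ P(x,y). Per-cell terms -P(x,y)·log₂P(x,y):
  X=0: 0.3503, 0.4736
  X=1: 0.5233, 0.5307
Sum of the 4 terms: H(X,Y) = 1.8779 bits

Marginal of Y (column sums):
  P(Y=0) = 0.110 + 0.308 = 0.418
  P(Y=1) = 0.211 + 0.371 = 0.582
H(Y) = -[0.418·log₂(0.418) + 0.582·log₂(0.582)]
  = 0.5260 + 0.4545 = 0.9805 bits

H(X|Y) = H(X,Y) - H(Y) = 1.8779 - 0.9805 = 0.8974 bits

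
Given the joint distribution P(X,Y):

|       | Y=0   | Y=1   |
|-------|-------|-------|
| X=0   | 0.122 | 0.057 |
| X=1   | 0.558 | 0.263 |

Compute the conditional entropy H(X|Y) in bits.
0.6779 bits

H(X|Y) = H(X,Y) - H(Y)

H(X,Y) = -Σ_{x,y} P(x,y) log₂ P(x,y). Per-cell terms -P(x,y)·log₂P(x,y):
  X=0: 0.37028, 0.23557
  X=1: 0.46965, 0.50677
Sum of the 4 terms: H(X,Y) = 1.5823 bits

Marginal of Y (column sums):
  P(Y=0) = 0.122 + 0.558 = 0.680
  P(Y=1) = 0.057 + 0.263 = 0.320
H(Y) = -[0.680·log₂(0.680) + 0.320·log₂(0.320)]
  = 0.37835 + 0.52603 = 0.9044 bits

H(X|Y) = H(X,Y) - H(Y) = 1.5823 - 0.9044 = 0.6779 bits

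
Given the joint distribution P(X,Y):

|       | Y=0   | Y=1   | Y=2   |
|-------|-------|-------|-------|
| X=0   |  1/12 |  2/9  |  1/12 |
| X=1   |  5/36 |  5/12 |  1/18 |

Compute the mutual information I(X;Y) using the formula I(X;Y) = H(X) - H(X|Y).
0.0216 bits

I(X;Y) = H(X) - H(X|Y)

Marginal of X (row sums):
  P(X=0) = 1/12 + 2/9 + 1/12 = 7/18
  P(X=1) = 5/36 + 5/12 + 1/18 = 11/18
H(X) = -[(7/18)·log₂(7/18) + (11/18)·log₂(11/18)]
  = 0.5299 + 0.4342 = 0.9641 bits

Marginal of Y (column sums):
  P(Y=0) = 1/12 + 5/36 = 2/9
  P(Y=1) = 2/9 + 5/12 = 23/36
  P(Y=2) = 1/12 + 1/18 = 5/36
H(X|Y) = Σ_y P(y)·H(X|Y=y):
  Y=0: P(Y=0) = 2/9, P(X|Y=0) = (3/8, 5/8) → H(X|Y=0) = 0.9544
  Y=1: P(Y=1) = 23/36, P(X|Y=1) = (8/23, 15/23) → H(X|Y=1) = 0.9321
  Y=2: P(Y=2) = 5/36, P(X|Y=2) = (3/5, 2/5) → H(X|Y=2) = 0.9710
H(X|Y) = (2/9)·0.9544 + (23/36)·0.9321 + (5/36)·0.9710 = 0.9425 bits

I(X;Y) = H(X) - H(X|Y) = 0.9641 - 0.9425 = 0.0216 bits

Cross-check via I(X;Y) = H(X) + H(Y) - H(X,Y): computing H(Y) from the column sums and H(X,Y) from the 6 cells in the same way gives H(Y) = 1.2907 bits and H(X,Y) = 2.2332 bits, so
I(X;Y) = 0.9641 + 1.2907 - 2.2332 = 0.0216 bits ✓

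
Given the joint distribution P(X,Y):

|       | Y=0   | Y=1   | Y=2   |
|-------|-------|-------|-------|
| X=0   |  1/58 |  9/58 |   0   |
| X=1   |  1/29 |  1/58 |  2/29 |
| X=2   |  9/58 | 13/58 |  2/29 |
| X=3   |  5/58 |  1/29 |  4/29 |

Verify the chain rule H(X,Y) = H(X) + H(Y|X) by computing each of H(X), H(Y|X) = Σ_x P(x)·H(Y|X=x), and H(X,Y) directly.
H(X) = 1.8289 bits, H(Y|X) = 1.2571 bits, H(X,Y) = 3.0860 bits

Marginal of X (row sums):
  P(X=0) = 1/58 + 9/58 + 0 = 5/29
  P(X=1) = 1/29 + 1/58 + 2/29 = 7/58
  P(X=2) = 9/58 + 13/58 + 2/29 = 13/29
  P(X=3) = 5/58 + 1/29 + 4/29 = 15/58
H(X) = -[(5/29)·log₂(5/29) + (7/58)·log₂(7/58) + (13/29)·log₂(13/29) + (15/58)·log₂(15/58)]
  = 0.43725 + 0.36818 + 0.51890 + 0.50459 = 1.8289 bits

H(Y|X) = Σ_x P(x)·H(Y|X=x):
  X=0: P(X=0) = 5/29, P(Y|X=0) = (1/10, 9/10, 0) → H(Y|X=0) = 0.46900
  X=1: P(X=1) = 7/58, P(Y|X=1) = (2/7, 1/7, 4/7) → H(Y|X=1) = 1.37878
  X=2: P(X=2) = 13/29, P(Y|X=2) = (9/26, 1/2, 2/13) → H(Y|X=2) = 1.44525
  X=3: P(X=3) = 15/58, P(Y|X=3) = (1/3, 2/15, 8/15) → H(Y|X=3) = 1.39958
H(Y|X) = (5/29)·0.46900 + (7/58)·1.37878 + (13/29)·1.44525 + (15/58)·1.39958 = 1.2571 bits

H(X,Y) = -Σ_{x,y} P(x,y) log₂ P(x,y). Per-cell terms -P(x,y)·log₂P(x,y):
  X=0: 0.10100, 0.41711, 0.00000
  X=1: 0.16752, 0.10100, 0.26607
  X=2: 0.41711, 0.48359, 0.26607
  X=3: 0.30483, 0.16752, 0.39420
  (cells with P = 0 contribute 0)
Sum of the 12 terms: H(X,Y) = 3.0860 bits

Chain rule check:
  H(X) + H(Y|X) = 1.8289 + 1.2571 = 3.0860 bits
  H(X,Y) = 3.0860 bits
✓ Chain rule verified.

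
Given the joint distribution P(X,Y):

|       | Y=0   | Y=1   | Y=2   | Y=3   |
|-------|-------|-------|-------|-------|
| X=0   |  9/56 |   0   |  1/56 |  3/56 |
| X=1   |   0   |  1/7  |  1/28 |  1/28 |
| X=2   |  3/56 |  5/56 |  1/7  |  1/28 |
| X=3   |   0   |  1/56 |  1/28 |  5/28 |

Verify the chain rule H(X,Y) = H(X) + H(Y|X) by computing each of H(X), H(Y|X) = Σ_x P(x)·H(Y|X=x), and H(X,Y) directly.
H(X) = 1.9808 bits, H(Y|X) = 1.3468 bits, H(X,Y) = 3.3276 bits

Marginal of X (row sums):
  P(X=0) = 9/56 + 0 + 1/56 + 3/56 = 13/56
  P(X=1) = 0 + 1/7 + 1/28 + 1/28 = 3/14
  P(X=2) = 3/56 + 5/56 + 1/7 + 1/28 = 9/28
  P(X=3) = 0 + 1/56 + 1/28 + 5/28 = 13/56
H(X) = -[(13/56)·log₂(13/56) + (3/14)·log₂(3/14) + (9/28)·log₂(9/28) + (13/56)·log₂(13/56)]
  = 0.48911 + 0.47623 + 0.52632 + 0.48911 = 1.9808 bits

H(Y|X) = Σ_x P(x)·H(Y|X=x):
  X=0: P(X=0) = 13/56, P(Y|X=0) = (9/13, 0, 1/13, 3/13) → H(Y|X=0) = 1.14012
  X=1: P(X=1) = 3/14, P(Y|X=1) = (0, 2/3, 1/6, 1/6) → H(Y|X=1) = 1.25163
  X=2: P(X=2) = 9/28, P(Y|X=2) = (1/6, 5/18, 4/9, 1/9) → H(Y|X=2) = 1.81634
  X=3: P(X=3) = 13/56, P(Y|X=3) = (0, 1/13, 2/13, 10/13) → H(Y|X=3) = 0.99126
H(Y|X) = (13/56)·1.14012 + (3/14)·1.25163 + (9/28)·1.81634 + (13/56)·0.99126 = 1.3468 bits

H(X,Y) = -Σ_{x,y} P(x,y) log₂ P(x,y). Per-cell terms -P(x,y)·log₂P(x,y):
  X=0: 0.42387, 0.00000, 0.10370, 0.22620
  X=1: 0.00000, 0.40105, 0.17169, 0.17169
  X=2: 0.22620, 0.31120, 0.40105, 0.17169
  X=3: 0.00000, 0.10370, 0.17169, 0.44383
  (cells with P = 0 contribute 0)
Sum of the 16 terms: H(X,Y) = 3.3276 bits

Chain rule check:
  H(X) + H(Y|X) = 1.9808 + 1.3468 = 3.3276 bits
  H(X,Y) = 3.3276 bits
✓ Chain rule verified.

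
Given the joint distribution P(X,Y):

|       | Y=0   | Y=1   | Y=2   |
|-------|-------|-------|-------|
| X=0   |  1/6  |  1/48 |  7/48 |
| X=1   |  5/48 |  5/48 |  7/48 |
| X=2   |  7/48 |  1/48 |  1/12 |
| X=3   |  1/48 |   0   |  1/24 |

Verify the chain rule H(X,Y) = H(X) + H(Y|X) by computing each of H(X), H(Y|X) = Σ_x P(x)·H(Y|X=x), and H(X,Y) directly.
H(X) = 1.8087 bits, H(Y|X) = 1.3560 bits, H(X,Y) = 3.1647 bits

Marginal of X (row sums):
  P(X=0) = 1/6 + 1/48 + 7/48 = 1/3
  P(X=1) = 5/48 + 5/48 + 7/48 = 17/48
  P(X=2) = 7/48 + 1/48 + 1/12 = 1/4
  P(X=3) = 1/48 + 0 + 1/24 = 1/16
H(X) = -[(1/3)·log₂(1/3) + (17/48)·log₂(17/48) + (1/4)·log₂(1/4) + (1/16)·log₂(1/16)]
  = 0.52832 + 0.53036 + 0.50000 + 0.25000 = 1.8087 bits

H(Y|X) = Σ_x P(x)·H(Y|X=x):
  X=0: P(X=0) = 1/3, P(Y|X=0) = (1/2, 1/16, 7/16) → H(Y|X=0) = 1.27178
  X=1: P(X=1) = 17/48, P(Y|X=1) = (5/17, 5/17, 7/17) → H(Y|X=1) = 1.56565
  X=2: P(X=2) = 1/4, P(Y|X=2) = (7/12, 1/12, 1/3) → H(Y|X=2) = 1.28067
  X=3: P(X=3) = 1/16, P(Y|X=3) = (1/3, 0, 2/3) → H(Y|X=3) = 0.91830
H(Y|X) = (1/3)·1.27178 + (17/48)·1.56565 + (1/4)·1.28067 + (1/16)·0.91830 = 1.3560 bits

H(X,Y) = -Σ_{x,y} P(x,y) log₂ P(x,y). Per-cell terms -P(x,y)·log₂P(x,y):
  X=0: 0.43083, 0.11635, 0.40507
  X=1: 0.33990, 0.33990, 0.40507
  X=2: 0.40507, 0.11635, 0.29875
  X=3: 0.11635, 0.00000, 0.19104
  (cells with P = 0 contribute 0)
Sum of the 12 terms: H(X,Y) = 3.1647 bits

Chain rule check:
  H(X) + H(Y|X) = 1.8087 + 1.3560 = 3.1647 bits
  H(X,Y) = 3.1647 bits
✓ Chain rule verified.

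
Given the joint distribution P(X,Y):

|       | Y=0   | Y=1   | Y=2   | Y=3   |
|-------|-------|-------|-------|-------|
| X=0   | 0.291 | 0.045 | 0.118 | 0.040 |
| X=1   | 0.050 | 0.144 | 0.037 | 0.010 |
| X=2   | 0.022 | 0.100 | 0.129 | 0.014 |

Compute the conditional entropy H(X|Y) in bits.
1.2331 bits

H(X|Y) = H(X,Y) - H(Y)

H(X,Y) = -Σ_{x,y} P(x,y) log₂ P(x,y). Per-cell terms -P(x,y)·log₂P(x,y):
  X=0: 0.51824, 0.20133, 0.36381, 0.18575
  X=1: 0.21610, 0.40260, 0.17598, 0.06644
  X=2: 0.12114, 0.33219, 0.38114, 0.08622
Sum of the 12 terms: H(X,Y) = 3.0509 bits

Marginal of Y (column sums):
  P(Y=0) = 0.291 + 0.050 + 0.022 = 0.363
  P(Y=1) = 0.045 + 0.144 + 0.100 = 0.289
  P(Y=2) = 0.118 + 0.037 + 0.129 = 0.284
  P(Y=3) = 0.040 + 0.010 + 0.014 = 0.064
H(Y) = -[0.363·log₂(0.363) + 0.289·log₂(0.289) + 0.284·log₂(0.284) + 0.064·log₂(0.064)]
  = 0.53069 + 0.51756 + 0.51575 + 0.25381 = 1.8178 bits

H(X|Y) = H(X,Y) - H(Y) = 3.0509 - 1.8178 = 1.2331 bits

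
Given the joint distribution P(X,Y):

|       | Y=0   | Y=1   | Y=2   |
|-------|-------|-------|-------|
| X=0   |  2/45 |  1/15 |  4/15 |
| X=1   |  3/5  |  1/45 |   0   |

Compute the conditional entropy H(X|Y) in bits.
0.3054 bits

H(X|Y) = H(X,Y) - H(Y)

H(X,Y) = -Σ_{x,y} P(x,y) log₂ P(x,y). Per-cell terms -P(x,y)·log₂P(x,y):
  X=0: 0.1996, 0.2605, 0.5085
  X=1: 0.4422, 0.1220, 0.0000
  (cells with P = 0 contribute 0)
Sum of the 6 terms: H(X,Y) = 1.5328 bits

Marginal of Y (column sums):
  P(Y=0) = 2/45 + 3/5 = 29/45
  P(Y=1) = 1/15 + 1/45 = 4/45
  P(Y=2) = 4/15 + 0 = 4/15
H(Y) = -[(29/45)·log₂(29/45) + (4/45)·log₂(4/45) + (4/15)·log₂(4/15)]
  = 0.4085 + 0.3104 + 0.5085 = 1.2274 bits

H(X|Y) = H(X,Y) - H(Y) = 1.5328 - 1.2274 = 0.3054 bits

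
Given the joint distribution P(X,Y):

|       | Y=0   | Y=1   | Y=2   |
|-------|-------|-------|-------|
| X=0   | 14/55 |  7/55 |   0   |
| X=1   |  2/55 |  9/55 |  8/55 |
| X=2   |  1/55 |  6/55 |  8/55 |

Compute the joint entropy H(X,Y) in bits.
2.7451 bits

H(X,Y) = -Σ_{x,y} P(x,y) log₂ P(x,y). Per-cell terms -P(x,y)·log₂P(x,y):
  X=0: 0.50247, 0.37851, 0.00000
  X=1: 0.17387, 0.42733, 0.40456
  X=2: 0.10512, 0.34870, 0.40456
  (cells with P = 0 contribute 0)
Sum of the 9 terms: H(X,Y) = 2.7451 bits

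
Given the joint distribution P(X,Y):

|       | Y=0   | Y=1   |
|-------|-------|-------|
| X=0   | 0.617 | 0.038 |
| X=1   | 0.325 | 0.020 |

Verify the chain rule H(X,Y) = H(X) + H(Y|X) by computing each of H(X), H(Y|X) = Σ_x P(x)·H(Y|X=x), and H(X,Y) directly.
H(X) = 0.9295 bits, H(Y|X) = 0.3195 bits, H(X,Y) = 1.2490 bits

Marginal of X (row sums):
  P(X=0) = 0.617 + 0.038 = 0.655
  P(X=1) = 0.325 + 0.020 = 0.345
H(X) = -[0.655·log₂(0.655) + 0.345·log₂(0.345)]
  = 0.39983 + 0.52969 = 0.9295 bits

H(Y|X) = Σ_x P(x)·H(Y|X=x):
  X=0: P(X=0) = 0.655, P(Y|X=0) = (617/655, 38/655) → H(Y|X=0) = 0.31952
  X=1: P(X=1) = 0.345, P(Y|X=1) = (65/69, 4/69) → H(Y|X=1) = 0.31934
H(Y|X) = 0.655·0.31952 + 0.345·0.31934 = 0.3195 bits

H(X,Y) = -Σ_{x,y} P(x,y) log₂ P(x,y). Per-cell terms -P(x,y)·log₂P(x,y):
  X=0: 0.42984, 0.17928
  X=1: 0.52698, 0.11288
Sum of the 4 terms: H(X,Y) = 1.2490 bits

Chain rule check:
  H(X) + H(Y|X) = 0.9295 + 0.3195 = 1.2490 bits
  H(X,Y) = 1.2490 bits
✓ Chain rule verified.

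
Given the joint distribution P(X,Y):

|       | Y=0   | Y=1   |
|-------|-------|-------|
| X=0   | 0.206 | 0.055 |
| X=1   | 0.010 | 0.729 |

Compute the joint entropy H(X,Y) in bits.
1.0985 bits

H(X,Y) = -Σ_{x,y} P(x,y) log₂ P(x,y). Per-cell terms -P(x,y)·log₂P(x,y):
  X=0: 0.46953, 0.23014
  X=1: 0.06644, 0.33243
Sum of the 4 terms: H(X,Y) = 1.0985 bits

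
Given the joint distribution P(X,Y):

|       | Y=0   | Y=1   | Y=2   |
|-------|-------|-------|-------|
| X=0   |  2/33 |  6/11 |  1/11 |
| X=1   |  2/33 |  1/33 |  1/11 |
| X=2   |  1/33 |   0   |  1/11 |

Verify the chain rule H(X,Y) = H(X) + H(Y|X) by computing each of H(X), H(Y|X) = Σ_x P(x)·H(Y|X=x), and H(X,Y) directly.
H(X) = 1.1792 bits, H(Y|X) = 1.0372 bits, H(X,Y) = 2.2164 bits

Marginal of X (row sums):
  P(X=0) = 2/33 + 6/11 + 1/11 = 23/33
  P(X=1) = 2/33 + 1/33 + 1/11 = 2/11
  P(X=2) = 1/33 + 0 + 1/11 = 4/33
H(X) = -[(23/33)·log₂(23/33) + (2/11)·log₂(2/11) + (4/33)·log₂(4/33)]
  = 0.36300 + 0.44717 + 0.36902 = 1.1792 bits

H(Y|X) = Σ_x P(x)·H(Y|X=x):
  X=0: P(X=0) = 23/33, P(Y|X=0) = (2/23, 18/23, 3/23) → H(Y|X=0) = 0.96645
  X=1: P(X=1) = 2/11, P(Y|X=1) = (1/3, 1/6, 1/2) → H(Y|X=1) = 1.45915
  X=2: P(X=2) = 4/33, P(Y|X=2) = (1/4, 0, 3/4) → H(Y|X=2) = 0.81128
H(Y|X) = (23/33)·0.96645 + (2/11)·1.45915 + (4/33)·0.81128 = 1.0372 bits

H(X,Y) = -Σ_{x,y} P(x,y) log₂ P(x,y). Per-cell terms -P(x,y)·log₂P(x,y):
  X=0: 0.24511, 0.47698, 0.31449
  X=1: 0.24511, 0.15286, 0.31449
  X=2: 0.15286, 0.00000, 0.31449
  (cells with P = 0 contribute 0)
Sum of the 9 terms: H(X,Y) = 2.2164 bits

Chain rule check:
  H(X) + H(Y|X) = 1.1792 + 1.0372 = 2.2164 bits
  H(X,Y) = 2.2164 bits
✓ Chain rule verified.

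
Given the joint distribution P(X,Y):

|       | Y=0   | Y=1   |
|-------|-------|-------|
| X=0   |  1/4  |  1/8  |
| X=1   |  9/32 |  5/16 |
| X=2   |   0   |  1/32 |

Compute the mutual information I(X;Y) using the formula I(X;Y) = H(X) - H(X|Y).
0.0603 bits

I(X;Y) = H(X) - H(X|Y)

Marginal of X (row sums):
  P(X=0) = 1/4 + 1/8 = 3/8
  P(X=1) = 9/32 + 5/16 = 19/32
  P(X=2) = 0 + 1/32 = 1/32
H(X) = -[(3/8)·log₂(3/8) + (19/32)·log₂(19/32) + (1/32)·log₂(1/32)]
  = 0.530639 + 0.446543 + 0.156250 = 1.133432 bits

Marginal of Y (column sums):
  P(Y=0) = 1/4 + 9/32 + 0 = 17/32
  P(Y=1) = 1/8 + 5/16 + 1/32 = 15/32
H(X|Y) = Σ_y P(y)·H(X|Y=y):
  Y=0: P(Y=0) = 17/32, P(X|Y=0) = (8/17, 9/17, 0) → H(X|Y=0) = 0.997503
  Y=1: P(Y=1) = 15/32, P(X|Y=1) = (4/15, 2/3, 1/15) → H(X|Y=1) = 1.158939
H(X|Y) = (17/32)·0.997503 + (15/32)·1.158939 = 1.073176 bits

I(X;Y) = H(X) - H(X|Y) = 1.133432 - 1.073176 = 0.0603 bits

Cross-check via I(X;Y) = H(X) + H(Y) - H(X,Y): computing H(Y) from the column sums and H(X,Y) from the 6 cells in the same way gives H(Y) = 0.997180 bits and H(X,Y) = 2.070356 bits, so
I(X;Y) = 1.133432 + 0.997180 - 2.070356 = 0.0603 bits ✓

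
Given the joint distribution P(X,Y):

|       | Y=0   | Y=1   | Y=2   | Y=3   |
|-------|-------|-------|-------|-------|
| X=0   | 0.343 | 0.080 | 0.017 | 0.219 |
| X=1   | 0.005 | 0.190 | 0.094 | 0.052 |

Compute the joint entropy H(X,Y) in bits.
2.4367 bits

H(X,Y) = -Σ_{x,y} P(x,y) log₂ P(x,y). Per-cell terms -P(x,y)·log₂P(x,y):
  X=0: 0.52950, 0.29151, 0.09993, 0.47983
  X=1: 0.03822, 0.45523, 0.32065, 0.22180
Sum of the 8 terms: H(X,Y) = 2.4367 bits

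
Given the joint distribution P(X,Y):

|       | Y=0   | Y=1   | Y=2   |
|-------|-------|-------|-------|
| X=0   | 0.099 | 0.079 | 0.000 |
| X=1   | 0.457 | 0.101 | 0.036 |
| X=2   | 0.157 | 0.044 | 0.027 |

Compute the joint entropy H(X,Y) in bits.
2.4010 bits

H(X,Y) = -Σ_{x,y} P(x,y) log₂ P(x,y). Per-cell terms -P(x,y)·log₂P(x,y):
  X=0: 0.330306, 0.289298, 0.000000
  X=1: 0.516288, 0.334065, 0.172651
  X=2: 0.419373, 0.198280, 0.140694
  (cells with P = 0 contribute 0)
Sum of the 9 terms: H(X,Y) = 2.4010 bits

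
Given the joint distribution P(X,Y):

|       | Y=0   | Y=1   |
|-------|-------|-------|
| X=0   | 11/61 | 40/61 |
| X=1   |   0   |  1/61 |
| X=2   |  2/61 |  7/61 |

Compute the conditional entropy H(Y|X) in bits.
0.7417 bits

H(Y|X) = H(X,Y) - H(X)

H(X,Y) = -Σ_{x,y} P(x,y) log₂ P(x,y). Per-cell terms -P(x,y)·log₂P(x,y):
  X=0: 0.44565, 0.39922
  X=1: 0.00000, 0.09723
  X=2: 0.16166, 0.35842
  (cells with P = 0 contribute 0)
Sum of the 6 terms: H(X,Y) = 1.4622 bits

Marginal of X (row sums):
  P(X=0) = 11/61 + 40/61 = 51/61
  P(X=1) = 0 + 1/61 = 1/61
  P(X=2) = 2/61 + 7/61 = 9/61
H(X) = -[(51/61)·log₂(51/61) + (1/61)·log₂(1/61) + (9/61)·log₂(9/61)]
  = 0.21597 + 0.09723 + 0.40733 = 0.7205 bits

H(Y|X) = H(X,Y) - H(X) = 1.4622 - 0.7205 = 0.7417 bits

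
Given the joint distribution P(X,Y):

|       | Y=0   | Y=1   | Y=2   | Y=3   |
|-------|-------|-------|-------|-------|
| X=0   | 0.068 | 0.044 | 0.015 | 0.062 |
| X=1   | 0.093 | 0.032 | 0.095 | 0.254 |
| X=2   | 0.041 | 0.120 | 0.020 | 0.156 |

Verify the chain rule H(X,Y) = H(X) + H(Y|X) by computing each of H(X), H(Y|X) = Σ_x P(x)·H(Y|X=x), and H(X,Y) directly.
H(X) = 1.4936 bits, H(Y|X) = 1.6974 bits, H(X,Y) = 3.1910 bits

Marginal of X (row sums):
  P(X=0) = 0.068 + 0.044 + 0.015 + 0.062 = 0.189
  P(X=1) = 0.093 + 0.032 + 0.095 + 0.254 = 0.474
  P(X=2) = 0.041 + 0.120 + 0.020 + 0.156 = 0.337
H(X) = -[0.189·log₂(0.189) + 0.474·log₂(0.474) + 0.337·log₂(0.337)]
  = 0.4543 + 0.5105 + 0.5288 = 1.4936 bits

H(Y|X) = Σ_x P(x)·H(Y|X=x):
  X=0: P(X=0) = 0.189, P(Y|X=0) = (68/189, 44/189, 5/63, 62/189) → H(Y|X=0) = 1.8378
  X=1: P(X=1) = 0.474, P(Y|X=1) = (31/158, 16/237, 95/474, 127/237) → H(Y|X=1) = 1.6706
  X=2: P(X=2) = 0.337, P(Y|X=2) = (41/337, 120/337, 20/337, 156/337) → H(Y|X=2) = 1.6564
H(Y|X) = 0.189·1.8378 + 0.474·1.6706 + 0.337·1.6564 = 1.6974 bits

H(X,Y) = -Σ_{x,y} P(x,y) log₂ P(x,y). Per-cell terms -P(x,y)·log₂P(x,y):
  X=0: 0.2637, 0.1983, 0.0909, 0.2487
  X=1: 0.3187, 0.1589, 0.3226, 0.5022
  X=2: 0.1889, 0.3671, 0.1129, 0.4181
Sum of the 12 terms: H(X,Y) = 3.1910 bits

Chain rule check:
  H(X) + H(Y|X) = 1.4936 + 1.6974 = 3.1910 bits
  H(X,Y) = 3.1910 bits
✓ Chain rule verified.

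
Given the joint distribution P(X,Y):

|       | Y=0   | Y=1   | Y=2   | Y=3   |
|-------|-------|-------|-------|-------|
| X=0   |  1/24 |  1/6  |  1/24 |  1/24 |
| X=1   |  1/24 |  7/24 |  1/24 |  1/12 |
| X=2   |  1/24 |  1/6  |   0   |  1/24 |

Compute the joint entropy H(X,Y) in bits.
3.0162 bits

H(X,Y) = -Σ_{x,y} P(x,y) log₂ P(x,y). Per-cell terms -P(x,y)·log₂P(x,y):
  X=0: 0.19104, 0.43083, 0.19104, 0.19104
  X=1: 0.19104, 0.51847, 0.19104, 0.29875
  X=2: 0.19104, 0.43083, 0.00000, 0.19104
  (cells with P = 0 contribute 0)
Sum of the 12 terms: H(X,Y) = 3.0162 bits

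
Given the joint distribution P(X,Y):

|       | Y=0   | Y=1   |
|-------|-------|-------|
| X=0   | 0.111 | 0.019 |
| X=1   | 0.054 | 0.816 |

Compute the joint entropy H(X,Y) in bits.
0.9274 bits

H(X,Y) = -Σ_{x,y} P(x,y) log₂ P(x,y). Per-cell terms -P(x,y)·log₂P(x,y):
  X=0: 0.3520, 0.1086
  X=1: 0.2274, 0.2394
Sum of the 4 terms: H(X,Y) = 0.9274 bits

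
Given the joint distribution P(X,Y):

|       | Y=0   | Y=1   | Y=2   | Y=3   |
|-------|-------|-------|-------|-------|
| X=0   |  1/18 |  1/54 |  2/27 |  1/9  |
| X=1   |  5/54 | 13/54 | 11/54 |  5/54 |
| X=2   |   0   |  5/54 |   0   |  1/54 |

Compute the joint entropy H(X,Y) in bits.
2.9909 bits

H(X,Y) = -Σ_{x,y} P(x,y) log₂ P(x,y). Per-cell terms -P(x,y)·log₂P(x,y):
  X=0: 0.23166, 0.10657, 0.27814, 0.35221
  X=1: 0.31787, 0.49459, 0.46759, 0.31787
  X=2: 0.00000, 0.31787, 0.00000, 0.10657
  (cells with P = 0 contribute 0)
Sum of the 12 terms: H(X,Y) = 2.9909 bits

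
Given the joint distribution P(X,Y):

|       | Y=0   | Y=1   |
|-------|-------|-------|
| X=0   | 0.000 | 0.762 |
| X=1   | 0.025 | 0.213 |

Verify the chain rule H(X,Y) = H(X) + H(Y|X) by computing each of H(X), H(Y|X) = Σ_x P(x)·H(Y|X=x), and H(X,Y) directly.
H(X) = 0.7917 bits, H(Y|X) = 0.1154 bits, H(X,Y) = 0.9071 bits

Marginal of X (row sums):
  P(X=0) = 0.000 + 0.762 = 0.762
  P(X=1) = 0.025 + 0.213 = 0.238
H(X) = -[0.762·log₂(0.762) + 0.238·log₂(0.238)]
  = 0.29881 + 0.49289 = 0.7917 bits

H(Y|X) = Σ_x P(x)·H(Y|X=x):
  X=0: P(X=0) = 0.762, P(Y|X=0) = (0, 1) → H(Y|X=0) = 0.00000
  X=1: P(X=1) = 0.238, P(Y|X=1) = (25/238, 213/238) → H(Y|X=1) = 0.48478
H(Y|X) = 0.762·0.00000 + 0.238·0.48478 = 0.1154 bits

H(X,Y) = -Σ_{x,y} P(x,y) log₂ P(x,y). Per-cell terms -P(x,y)·log₂P(x,y):
  X=0: 0.00000, 0.29881
  X=1: 0.13305, 0.47522
  (cells with P = 0 contribute 0)
Sum of the 4 terms: H(X,Y) = 0.9071 bits

Chain rule check:
  H(X) + H(Y|X) = 0.7917 + 0.1154 = 0.9071 bits
  H(X,Y) = 0.9071 bits
✓ Chain rule verified.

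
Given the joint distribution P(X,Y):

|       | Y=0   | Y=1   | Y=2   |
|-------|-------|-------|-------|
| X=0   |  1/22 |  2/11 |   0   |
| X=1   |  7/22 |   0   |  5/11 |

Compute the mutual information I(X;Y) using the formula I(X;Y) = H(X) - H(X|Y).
0.5756 bits

I(X;Y) = H(X) - H(X|Y)

Marginal of X (row sums):
  P(X=0) = 1/22 + 2/11 + 0 = 5/22
  P(X=1) = 7/22 + 0 + 5/11 = 17/22
H(X) = -[(5/22)·log₂(5/22) + (17/22)·log₂(17/22)]
  = 0.48580 + 0.28743 = 0.77323 bits

Marginal of Y (column sums):
  P(Y=0) = 1/22 + 7/22 = 4/11
  P(Y=1) = 2/11 + 0 = 2/11
  P(Y=2) = 0 + 5/11 = 5/11
H(X|Y) = Σ_y P(y)·H(X|Y=y):
  Y=0: P(Y=0) = 4/11, P(X|Y=0) = (1/8, 7/8) → H(X|Y=0) = 0.54356
  Y=1: P(Y=1) = 2/11, P(X|Y=1) = (1, 0) → H(X|Y=1) = 0.00000
  Y=2: P(Y=2) = 5/11, P(X|Y=2) = (0, 1) → H(X|Y=2) = 0.00000
H(X|Y) = (4/11)·0.54356 + (2/11)·0.00000 + (5/11)·0.00000 = 0.19766 bits

I(X;Y) = H(X) - H(X|Y) = 0.77323 - 0.19766 = 0.5756 bits

Cross-check via I(X;Y) = H(X) + H(Y) - H(X,Y): computing H(Y) from the column sums and H(X,Y) from the 6 cells in the same way gives H(Y) = 1.49492 bits and H(X,Y) = 1.69258 bits, so
I(X;Y) = 0.77323 + 1.49492 - 1.69258 = 0.5756 bits ✓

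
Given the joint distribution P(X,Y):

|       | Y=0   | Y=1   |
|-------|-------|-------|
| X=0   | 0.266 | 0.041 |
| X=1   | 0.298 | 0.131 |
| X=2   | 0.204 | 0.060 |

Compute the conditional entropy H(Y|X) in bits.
0.7591 bits

H(Y|X) = H(X,Y) - H(X)

H(X,Y) = -Σ_{x,y} P(x,y) log₂ P(x,y). Per-cell terms -P(x,y)·log₂P(x,y):
  X=0: 0.50819, 0.18894
  X=1: 0.52049, 0.38414
  X=2: 0.46785, 0.24353
Sum of the 6 terms: H(X,Y) = 2.31314 bits

Marginal of X (row sums):
  P(X=0) = 0.266 + 0.041 = 0.307
  P(X=1) = 0.298 + 0.131 = 0.429
  P(X=2) = 0.204 + 0.060 = 0.264
H(X) = -[0.307·log₂(0.307) + 0.429·log₂(0.429) + 0.264·log₂(0.264)]
  = 0.52303 + 0.52379 + 0.50725 = 1.55407 bits

H(Y|X) = H(X,Y) - H(X) = 2.31314 - 1.55407 = 0.7591 bits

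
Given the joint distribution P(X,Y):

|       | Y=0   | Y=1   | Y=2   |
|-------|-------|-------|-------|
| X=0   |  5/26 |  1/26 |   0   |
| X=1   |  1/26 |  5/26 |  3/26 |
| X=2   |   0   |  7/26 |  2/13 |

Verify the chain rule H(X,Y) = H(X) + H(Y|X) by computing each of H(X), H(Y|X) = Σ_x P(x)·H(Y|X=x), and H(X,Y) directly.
H(X) = 1.5430 bits, H(Y|X) = 1.0180 bits, H(X,Y) = 2.5610 bits

Marginal of X (row sums):
  P(X=0) = 5/26 + 1/26 + 0 = 3/13
  P(X=1) = 1/26 + 5/26 + 3/26 = 9/26
  P(X=2) = 0 + 7/26 + 2/13 = 11/26
H(X) = -[(3/13)·log₂(3/13) + (9/26)·log₂(9/26) + (11/26)·log₂(11/26)]
  = 0.48819 + 0.52979 + 0.52504 = 1.5430 bits

H(Y|X) = Σ_x P(x)·H(Y|X=x):
  X=0: P(X=0) = 3/13, P(Y|X=0) = (5/6, 1/6, 0) → H(Y|X=0) = 0.65002
  X=1: P(X=1) = 9/26, P(Y|X=1) = (1/9, 5/9, 1/3) → H(Y|X=1) = 1.35164
  X=2: P(X=2) = 11/26, P(Y|X=2) = (0, 7/11, 4/11) → H(Y|X=2) = 0.94566
H(Y|X) = (3/13)·0.65002 + (9/26)·1.35164 + (11/26)·0.94566 = 1.0180 bits

H(X,Y) = -Σ_{x,y} P(x,y) log₂ P(x,y). Per-cell terms -P(x,y)·log₂P(x,y):
  X=0: 0.45741, 0.18079, 0.00000
  X=1: 0.18079, 0.45741, 0.35948
  X=2: 0.00000, 0.50968, 0.41545
  (cells with P = 0 contribute 0)
Sum of the 9 terms: H(X,Y) = 2.5610 bits

Chain rule check:
  H(X) + H(Y|X) = 1.5430 + 1.0180 = 2.5610 bits
  H(X,Y) = 2.5610 bits
✓ Chain rule verified.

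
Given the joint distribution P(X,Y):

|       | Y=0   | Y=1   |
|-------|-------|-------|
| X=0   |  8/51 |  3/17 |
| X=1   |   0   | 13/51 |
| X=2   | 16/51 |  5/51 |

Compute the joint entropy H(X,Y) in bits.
2.2166 bits

H(X,Y) = -Σ_{x,y} P(x,y) log₂ P(x,y). Per-cell terms -P(x,y)·log₂P(x,y):
  X=0: 0.41920, 0.44162
  X=1: 0.00000, 0.50266
  X=2: 0.52468, 0.32848
  (cells with P = 0 contribute 0)
Sum of the 6 terms: H(X,Y) = 2.2166 bits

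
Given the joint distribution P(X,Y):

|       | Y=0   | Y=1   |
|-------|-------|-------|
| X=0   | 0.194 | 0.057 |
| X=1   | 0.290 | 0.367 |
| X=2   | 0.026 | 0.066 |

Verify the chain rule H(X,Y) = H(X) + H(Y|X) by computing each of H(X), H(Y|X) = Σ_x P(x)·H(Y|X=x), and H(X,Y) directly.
H(X) = 1.2154 bits, H(Y|X) = 0.9235 bits, H(X,Y) = 2.1389 bits

Marginal of X (row sums):
  P(X=0) = 0.194 + 0.057 = 0.251
  P(X=1) = 0.290 + 0.367 = 0.657
  P(X=2) = 0.026 + 0.066 = 0.092
H(X) = -[0.251·log₂(0.251) + 0.657·log₂(0.657) + 0.092·log₂(0.092)]
  = 0.50055 + 0.39816 + 0.31668 = 1.2154 bits

H(Y|X) = Σ_x P(x)·H(Y|X=x):
  X=0: P(X=0) = 0.251, P(Y|X=0) = (194/251, 57/251) → H(Y|X=0) = 0.77291
  X=1: P(X=1) = 0.657, P(Y|X=1) = (290/657, 367/657) → H(Y|X=1) = 0.99007
  X=2: P(X=2) = 0.092, P(Y|X=2) = (13/46, 33/46) → H(Y|X=2) = 0.85898
H(Y|X) = 0.251·0.77291 + 0.657·0.99007 + 0.092·0.85898 = 0.9235 bits

H(X,Y) = -Σ_{x,y} P(x,y) log₂ P(x,y). Per-cell terms -P(x,y)·log₂P(x,y):
  X=0: 0.45898, 0.23557
  X=1: 0.51790, 0.53074
  X=2: 0.13690, 0.25881
Sum of the 6 terms: H(X,Y) = 2.1389 bits

Chain rule check:
  H(X) + H(Y|X) = 1.2154 + 0.9235 = 2.1389 bits
  H(X,Y) = 2.1389 bits
✓ Chain rule verified.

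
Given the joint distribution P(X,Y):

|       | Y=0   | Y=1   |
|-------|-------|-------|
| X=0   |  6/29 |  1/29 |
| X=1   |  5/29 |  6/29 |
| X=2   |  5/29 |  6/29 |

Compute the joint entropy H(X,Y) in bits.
2.4529 bits

H(X,Y) = -Σ_{x,y} P(x,y) log₂ P(x,y). Per-cell terms -P(x,y)·log₂P(x,y):
  X=0: 0.47028, 0.16752
  X=1: 0.43725, 0.47028
  X=2: 0.43725, 0.47028
Sum of the 6 terms: H(X,Y) = 2.4529 bits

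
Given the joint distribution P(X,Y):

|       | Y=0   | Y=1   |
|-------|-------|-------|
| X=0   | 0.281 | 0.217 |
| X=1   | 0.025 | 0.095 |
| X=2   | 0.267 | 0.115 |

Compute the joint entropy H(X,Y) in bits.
2.3161 bits

H(X,Y) = -Σ_{x,y} P(x,y) log₂ P(x,y). Per-cell terms -P(x,y)·log₂P(x,y):
  X=0: 0.51461, 0.47832
  X=1: 0.13305, 0.32261
  X=2: 0.50866, 0.35883
Sum of the 6 terms: H(X,Y) = 2.3161 bits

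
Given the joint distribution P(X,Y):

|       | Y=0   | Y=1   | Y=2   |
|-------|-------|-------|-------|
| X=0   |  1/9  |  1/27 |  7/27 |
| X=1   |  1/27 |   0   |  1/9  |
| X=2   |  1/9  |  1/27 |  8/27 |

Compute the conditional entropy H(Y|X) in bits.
1.1540 bits

H(Y|X) = H(X,Y) - H(X)

H(X,Y) = -Σ_{x,y} P(x,y) log₂ P(x,y). Per-cell terms -P(x,y)·log₂P(x,y):
  X=0: 0.35221, 0.17611, 0.50492
  X=1: 0.17611, 0.00000, 0.35221
  X=2: 0.35221, 0.17611, 0.51997
  (cells with P = 0 contribute 0)
Sum of the 9 terms: H(X,Y) = 2.60985 bits

Marginal of X (row sums):
  P(X=0) = 1/9 + 1/27 + 7/27 = 11/27
  P(X=1) = 1/27 + 0 + 1/9 = 4/27
  P(X=2) = 1/9 + 1/27 + 8/27 = 4/9
H(X) = -[(11/27)·log₂(11/27) + (4/27)·log₂(4/27) + (4/9)·log₂(4/9)]
  = 0.52778 + 0.40813 + 0.51997 = 1.45588 bits

H(Y|X) = H(X,Y) - H(X) = 2.60985 - 1.45588 = 1.1540 bits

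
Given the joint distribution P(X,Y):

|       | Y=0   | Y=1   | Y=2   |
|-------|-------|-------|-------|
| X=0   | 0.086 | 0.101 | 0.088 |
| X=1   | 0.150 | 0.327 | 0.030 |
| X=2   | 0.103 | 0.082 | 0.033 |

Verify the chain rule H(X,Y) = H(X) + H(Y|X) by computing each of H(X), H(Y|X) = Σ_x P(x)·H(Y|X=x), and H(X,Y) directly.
H(X) = 1.4881 bits, H(Y|X) = 1.3446 bits, H(X,Y) = 2.8327 bits

Marginal of X (row sums):
  P(X=0) = 0.086 + 0.101 + 0.088 = 0.275
  P(X=1) = 0.150 + 0.327 + 0.030 = 0.507
  P(X=2) = 0.103 + 0.082 + 0.033 = 0.218
H(X) = -[0.275·log₂(0.275) + 0.507·log₂(0.507) + 0.218·log₂(0.218)]
  = 0.51219 + 0.49683 + 0.47908 = 1.4881 bits

H(Y|X) = Σ_x P(x)·H(Y|X=x):
  X=0: P(X=0) = 0.275, P(Y|X=0) = (86/275, 101/275, 8/25) → H(Y|X=0) = 1.58122
  X=1: P(X=1) = 0.507, P(Y|X=1) = (50/169, 109/169, 10/169) → H(Y|X=1) = 1.16926
  X=2: P(X=2) = 0.218, P(Y|X=2) = (103/218, 41/109, 33/218) → H(Y|X=2) = 1.45399
H(Y|X) = 0.275·1.58122 + 0.507·1.16926 + 0.218·1.45399 = 1.3446 bits

H(X,Y) = -Σ_{x,y} P(x,y) log₂ P(x,y). Per-cell terms -P(x,y)·log₂P(x,y):
  X=0: 0.30440, 0.33406, 0.30856
  X=1: 0.41054, 0.52733, 0.15177
  X=2: 0.33777, 0.29588, 0.16241
Sum of the 9 terms: H(X,Y) = 2.8327 bits

Chain rule check:
  H(X) + H(Y|X) = 1.4881 + 1.3446 = 2.8327 bits
  H(X,Y) = 2.8327 bits
✓ Chain rule verified.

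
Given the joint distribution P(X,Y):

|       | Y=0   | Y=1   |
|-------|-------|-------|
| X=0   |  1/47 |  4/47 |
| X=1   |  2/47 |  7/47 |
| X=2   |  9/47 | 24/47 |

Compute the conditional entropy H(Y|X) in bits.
0.8167 bits

H(Y|X) = H(X,Y) - H(X)

H(X,Y) = -Σ_{x,y} P(x,y) log₂ P(x,y). Per-cell terms -P(x,y)·log₂P(x,y):
  X=0: 0.11818, 0.30252
  X=1: 0.19381, 0.40916
  X=2: 0.45664, 0.49513
Sum of the 6 terms: H(X,Y) = 1.97544 bits

Marginal of X (row sums):
  P(X=0) = 1/47 + 4/47 = 5/47
  P(X=1) = 2/47 + 7/47 = 9/47
  P(X=2) = 9/47 + 24/47 = 33/47
H(X) = -[(5/47)·log₂(5/47) + (9/47)·log₂(9/47) + (33/47)·log₂(33/47)]
  = 0.34390 + 0.45664 + 0.35822 = 1.15876 bits

H(Y|X) = H(X,Y) - H(X) = 1.97544 - 1.15876 = 0.8167 bits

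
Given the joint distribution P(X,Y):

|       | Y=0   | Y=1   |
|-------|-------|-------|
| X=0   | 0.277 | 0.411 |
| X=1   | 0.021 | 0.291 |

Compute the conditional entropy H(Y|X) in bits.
0.7801 bits

H(Y|X) = H(X,Y) - H(X)

H(X,Y) = -Σ_{x,y} P(x,y) log₂ P(x,y). Per-cell terms -P(x,y)·log₂P(x,y):
  X=0: 0.51302, 0.52723
  X=1: 0.11704, 0.51824
Sum of the 4 terms: H(X,Y) = 1.67553 bits

Marginal of X (row sums):
  P(X=0) = 0.277 + 0.411 = 0.688
  P(X=1) = 0.021 + 0.291 = 0.312
H(X) = -[0.688·log₂(0.688) + 0.312·log₂(0.312)]
  = 0.37119 + 0.52428 = 0.89547 bits

H(Y|X) = H(X,Y) - H(X) = 1.67553 - 0.89547 = 0.7801 bits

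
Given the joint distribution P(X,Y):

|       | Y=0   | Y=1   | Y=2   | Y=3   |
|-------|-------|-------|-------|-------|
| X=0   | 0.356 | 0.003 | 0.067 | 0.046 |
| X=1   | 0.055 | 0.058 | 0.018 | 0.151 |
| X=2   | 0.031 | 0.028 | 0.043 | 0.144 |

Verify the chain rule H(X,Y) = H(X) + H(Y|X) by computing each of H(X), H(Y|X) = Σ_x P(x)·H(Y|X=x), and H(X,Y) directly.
H(X) = 1.5240 bits, H(Y|X) = 1.3794 bits, H(X,Y) = 2.9034 bits

Marginal of X (row sums):
  P(X=0) = 0.356 + 0.003 + 0.067 + 0.046 = 0.472
  P(X=1) = 0.055 + 0.058 + 0.018 + 0.151 = 0.282
  P(X=2) = 0.031 + 0.028 + 0.043 + 0.144 = 0.246
H(X) = -[0.472·log₂(0.472) + 0.282·log₂(0.282) + 0.246·log₂(0.246)]
  = 0.51124 + 0.51500 + 0.49772 = 1.5240 bits

H(Y|X) = Σ_x P(x)·H(Y|X=x):
  X=0: P(X=0) = 0.472, P(Y|X=0) = (89/118, 3/472, 67/472, 23/236) → H(Y|X=0) = 1.08047
  X=1: P(X=1) = 0.282, P(Y|X=1) = (55/282, 29/141, 3/47, 151/282) → H(Y|X=1) = 1.66510
  X=2: P(X=2) = 0.246, P(Y|X=2) = (31/246, 14/123, 43/246, 24/41) → H(Y|X=2) = 1.62550
H(Y|X) = 0.472·1.08047 + 0.282·1.66510 + 0.246·1.62550 = 1.3794 bits

H(X,Y) = -Σ_{x,y} P(x,y) log₂ P(x,y). Per-cell terms -P(x,y)·log₂P(x,y):
  X=0: 0.53046, 0.02514, 0.26128, 0.20434
  X=1: 0.23014, 0.23825, 0.10433, 0.41183
  X=2: 0.15536, 0.14444, 0.19520, 0.40260
Sum of the 12 terms: H(X,Y) = 2.9034 bits

Chain rule check:
  H(X) + H(Y|X) = 1.5240 + 1.3794 = 2.9034 bits
  H(X,Y) = 2.9034 bits
✓ Chain rule verified.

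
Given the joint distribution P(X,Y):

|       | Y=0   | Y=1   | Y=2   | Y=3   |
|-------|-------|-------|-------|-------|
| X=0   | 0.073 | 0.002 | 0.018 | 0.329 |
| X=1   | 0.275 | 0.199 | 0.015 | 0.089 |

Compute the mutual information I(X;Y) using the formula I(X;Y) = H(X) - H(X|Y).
0.3633 bits

I(X;Y) = H(X) - H(X|Y)

Marginal of X (row sums):
  P(X=0) = 0.073 + 0.002 + 0.018 + 0.329 = 0.422
  P(X=1) = 0.275 + 0.199 + 0.015 + 0.089 = 0.578
H(X) = -[0.422·log₂(0.422) + 0.578·log₂(0.578)]
  = 0.525257 + 0.457116 = 0.982373 bits

Marginal of Y (column sums):
  P(Y=0) = 0.073 + 0.275 = 0.348
  P(Y=1) = 0.002 + 0.199 = 0.201
  P(Y=2) = 0.018 + 0.015 = 0.033
  P(Y=3) = 0.329 + 0.089 = 0.418
H(X|Y) = Σ_y P(y)·H(X|Y=y):
  Y=0: P(Y=0) = 0.348, P(X|Y=0) = (73/348, 275/348) → H(X|Y=0) = 0.741043
  Y=1: P(Y=1) = 0.201, P(X|Y=1) = (2/201, 199/201) → H(X|Y=1) = 0.080463
  Y=2: P(Y=2) = 0.033, P(X|Y=2) = (6/11, 5/11) → H(X|Y=2) = 0.994030
  Y=3: P(Y=3) = 0.418, P(X|Y=3) = (329/418, 89/418) → H(X|Y=3) = 0.747025
H(X|Y) = 0.348·0.741043 + 0.201·0.080463 + 0.033·0.994030 + 0.418·0.747025 = 0.619115 bits

I(X;Y) = H(X) - H(X|Y) = 0.982373 - 0.619115 = 0.3633 bits

Cross-check via I(X;Y) = H(X) + H(Y) - H(X,Y): computing H(Y) from the column sums and H(X,Y) from the 8 cells in the same way gives H(Y) = 1.683637 bits and H(X,Y) = 2.302753 bits, so
I(X;Y) = 0.982373 + 1.683637 - 2.302753 = 0.3633 bits ✓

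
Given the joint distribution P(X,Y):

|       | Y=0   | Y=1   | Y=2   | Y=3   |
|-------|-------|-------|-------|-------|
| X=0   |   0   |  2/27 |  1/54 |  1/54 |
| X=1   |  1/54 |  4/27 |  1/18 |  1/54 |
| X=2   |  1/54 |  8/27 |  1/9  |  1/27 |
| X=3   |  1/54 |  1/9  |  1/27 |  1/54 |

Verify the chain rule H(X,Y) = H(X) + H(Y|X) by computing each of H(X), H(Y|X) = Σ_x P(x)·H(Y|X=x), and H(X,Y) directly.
H(X) = 1.8117 bits, H(Y|X) = 1.4288 bits, H(X,Y) = 3.2405 bits

Marginal of X (row sums):
  P(X=0) = 0 + 2/27 + 1/54 + 1/54 = 1/9
  P(X=1) = 1/54 + 4/27 + 1/18 + 1/54 = 13/54
  P(X=2) = 1/54 + 8/27 + 1/9 + 1/27 = 25/54
  P(X=3) = 1/54 + 1/9 + 1/27 + 1/54 = 5/27
H(X) = -[(1/9)·log₂(1/9) + (13/54)·log₂(13/54) + (25/54)·log₂(25/54) + (5/27)·log₂(5/27)]
  = 0.35221 + 0.49459 + 0.51437 + 0.45055 = 1.8117 bits

H(Y|X) = Σ_x P(x)·H(Y|X=x):
  X=0: P(X=0) = 1/9, P(Y|X=0) = (0, 2/3, 1/6, 1/6) → H(Y|X=0) = 1.25163
  X=1: P(X=1) = 13/54, P(Y|X=1) = (1/13, 8/13, 3/13, 1/13) → H(Y|X=1) = 1.48853
  X=2: P(X=2) = 25/54, P(Y|X=2) = (1/25, 16/25, 6/25, 2/25) → H(Y|X=2) = 1.38347
  X=3: P(X=3) = 5/27, P(Y|X=3) = (1/10, 3/5, 1/5, 1/10) → H(Y|X=3) = 1.57095
H(Y|X) = (1/9)·1.25163 + (13/54)·1.48853 + (25/54)·1.38347 + (5/27)·1.57095 = 1.4288 bits

H(X,Y) = -Σ_{x,y} P(x,y) log₂ P(x,y). Per-cell terms -P(x,y)·log₂P(x,y):
  X=0: 0.00000, 0.27814, 0.10657, 0.10657
  X=1: 0.10657, 0.40813, 0.23166, 0.10657
  X=2: 0.10657, 0.51997, 0.35221, 0.17611
  X=3: 0.10657, 0.35221, 0.17611, 0.10657
  (cells with P = 0 contribute 0)
Sum of the 16 terms: H(X,Y) = 3.2405 bits

Chain rule check:
  H(X) + H(Y|X) = 1.8117 + 1.4288 = 3.2405 bits
  H(X,Y) = 3.2405 bits
✓ Chain rule verified.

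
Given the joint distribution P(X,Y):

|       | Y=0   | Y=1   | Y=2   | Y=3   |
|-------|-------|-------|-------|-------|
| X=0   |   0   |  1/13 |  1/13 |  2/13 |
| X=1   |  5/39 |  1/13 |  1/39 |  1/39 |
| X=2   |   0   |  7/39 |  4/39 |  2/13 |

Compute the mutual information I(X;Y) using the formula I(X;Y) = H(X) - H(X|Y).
0.3366 bits

I(X;Y) = H(X) - H(X|Y)

Marginal of X (row sums):
  P(X=0) = 0 + 1/13 + 1/13 + 2/13 = 4/13
  P(X=1) = 5/39 + 1/13 + 1/39 + 1/39 = 10/39
  P(X=2) = 0 + 7/39 + 4/39 + 2/13 = 17/39
H(X) = -[(4/13)·log₂(4/13) + (10/39)·log₂(10/39) + (17/39)·log₂(17/39)]
  = 0.52321 + 0.50345 + 0.52218 = 1.5488 bits

Marginal of Y (column sums):
  P(Y=0) = 0 + 5/39 + 0 = 5/39
  P(Y=1) = 1/13 + 1/13 + 7/39 = 1/3
  P(Y=2) = 1/13 + 1/39 + 4/39 = 8/39
  P(Y=3) = 2/13 + 1/39 + 2/13 = 1/3
H(X|Y) = Σ_y P(y)·H(X|Y=y):
  Y=0: P(Y=0) = 5/39, P(X|Y=0) = (0, 1, 0) → H(X|Y=0) = 0.00000
  Y=1: P(Y=1) = 1/3, P(X|Y=1) = (3/13, 3/13, 7/13) → H(X|Y=1) = 1.45727
  Y=2: P(Y=2) = 8/39, P(X|Y=2) = (3/8, 1/8, 1/2) → H(X|Y=2) = 1.40564
  Y=3: P(Y=3) = 1/3, P(X|Y=3) = (6/13, 1/13, 6/13) → H(X|Y=3) = 1.31432
H(X|Y) = (5/39)·0.00000 + (1/3)·1.45727 + (8/39)·1.40564 + (1/3)·1.31432 = 1.2122 bits

I(X;Y) = H(X) - H(X|Y) = 1.5488 - 1.2122 = 0.3366 bits

Cross-check via I(X;Y) = H(X) + H(Y) - H(X,Y): computing H(Y) from the column sums and H(X,Y) from the 12 cells in the same way gives H(Y) = 1.9054 bits and H(X,Y) = 3.1176 bits, so
I(X;Y) = 1.5488 + 1.9054 - 3.1176 = 0.3366 bits ✓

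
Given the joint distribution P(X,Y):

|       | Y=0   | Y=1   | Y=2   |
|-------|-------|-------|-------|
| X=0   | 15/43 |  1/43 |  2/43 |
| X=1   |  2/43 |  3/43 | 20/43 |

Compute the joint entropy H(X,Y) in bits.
1.8496 bits

H(X,Y) = -Σ_{x,y} P(x,y) log₂ P(x,y). Per-cell terms -P(x,y)·log₂P(x,y):
  X=0: 0.5300, 0.1262, 0.2059
  X=1: 0.2059, 0.2680, 0.5136
Sum of the 6 terms: H(X,Y) = 1.8496 bits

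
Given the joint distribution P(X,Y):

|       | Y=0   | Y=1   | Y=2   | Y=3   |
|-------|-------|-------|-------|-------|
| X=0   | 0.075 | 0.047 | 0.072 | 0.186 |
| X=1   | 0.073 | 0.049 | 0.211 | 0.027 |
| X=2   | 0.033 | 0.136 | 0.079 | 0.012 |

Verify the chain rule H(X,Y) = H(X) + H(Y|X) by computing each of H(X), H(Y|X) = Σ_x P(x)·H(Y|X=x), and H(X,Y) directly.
H(X) = 1.5664 bits, H(Y|X) = 1.6688 bits, H(X,Y) = 3.2351 bits

Marginal of X (row sums):
  P(X=0) = 0.075 + 0.047 + 0.072 + 0.186 = 0.380
  P(X=1) = 0.073 + 0.049 + 0.211 + 0.027 = 0.360
  P(X=2) = 0.033 + 0.136 + 0.079 + 0.012 = 0.260
H(X) = -[0.380·log₂(0.380) + 0.360·log₂(0.360) + 0.260·log₂(0.260)]
  = 0.530453 + 0.530615 + 0.505288 = 1.5664 bits

H(Y|X) = Σ_x P(x)·H(Y|X=x):
  X=0: P(X=0) = 0.380, P(Y|X=0) = (15/76, 47/380, 18/95, 93/190) → H(Y|X=0) = 1.794210
  X=1: P(X=1) = 0.360, P(Y|X=1) = (73/360, 49/360, 211/360, 3/40) → H(Y|X=1) = 1.590431
  X=2: P(X=2) = 0.260, P(Y|X=2) = (33/260, 34/65, 79/260, 3/65) → H(Y|X=2) = 1.593990
H(Y|X) = 0.380·1.794210 + 0.360·1.590431 + 0.260·1.593990 = 1.6688 bits

H(X,Y) = -Σ_{x,y} P(x,y) log₂ P(x,y). Per-cell terms -P(x,y)·log₂P(x,y):
  X=0: 0.280272, 0.207326, 0.273302, 0.451352
  X=1: 0.275645, 0.213203, 0.473629, 0.140694
  X=2: 0.162406, 0.391452, 0.289298, 0.076570
Sum of the 12 terms: H(X,Y) = 3.2351 bits

Chain rule check:
  H(X) + H(Y|X) = 1.5664 + 1.6688 = 3.2352 bits
  H(X,Y) = 3.2351 bits
✓ Chain rule verified (Δ = 0.0001 is 4-dp rounding noise: each of the three values was rounded independently).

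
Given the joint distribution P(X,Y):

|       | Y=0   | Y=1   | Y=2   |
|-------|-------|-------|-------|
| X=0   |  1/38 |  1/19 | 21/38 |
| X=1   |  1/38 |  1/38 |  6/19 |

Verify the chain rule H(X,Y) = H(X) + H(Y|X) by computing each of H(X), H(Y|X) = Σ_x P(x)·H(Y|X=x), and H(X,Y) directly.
H(X) = 0.9495 bits, H(Y|X) = 0.6864 bits, H(X,Y) = 1.6359 bits

Marginal of X (row sums):
  P(X=0) = 1/38 + 1/19 + 21/38 = 12/19
  P(X=1) = 1/38 + 1/38 + 6/19 = 7/19
H(X) = -[(12/19)·log₂(12/19) + (7/19)·log₂(7/19)]
  = 0.418715 + 0.530737 = 0.9495 bits

H(Y|X) = Σ_x P(x)·H(Y|X=x):
  X=0: P(X=0) = 12/19, P(Y|X=0) = (1/24, 1/12, 7/8) → H(Y|X=0) = 0.658351
  X=1: P(X=1) = 7/19, P(Y|X=1) = (1/14, 1/14, 6/7) → H(Y|X=1) = 0.734530
H(Y|X) = (12/19)·0.658351 + (7/19)·0.734530 = 0.6864 bits

H(X,Y) = -Σ_{x,y} P(x,y) log₂ P(x,y). Per-cell terms -P(x,y)·log₂P(x,y):
  X=0: 0.138103, 0.223575, 0.472837
  X=1: 0.138103, 0.138103, 0.525147
Sum of the 6 terms: H(X,Y) = 1.6359 bits

Chain rule check:
  H(X) + H(Y|X) = 0.9495 + 0.6864 = 1.6359 bits
  H(X,Y) = 1.6359 bits
✓ Chain rule verified.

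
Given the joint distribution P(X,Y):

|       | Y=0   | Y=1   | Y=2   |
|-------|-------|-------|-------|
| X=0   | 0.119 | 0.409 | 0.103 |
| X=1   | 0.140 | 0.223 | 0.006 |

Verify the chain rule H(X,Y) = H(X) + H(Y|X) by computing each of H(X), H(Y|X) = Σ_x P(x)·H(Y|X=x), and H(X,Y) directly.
H(X) = 0.9499 bits, H(Y|X) = 1.2050 bits, H(X,Y) = 2.1549 bits

Marginal of X (row sums):
  P(X=0) = 0.119 + 0.409 + 0.103 = 0.631
  P(X=1) = 0.140 + 0.223 + 0.006 = 0.369
H(X) = -[0.631·log₂(0.631) + 0.369·log₂(0.369)]
  = 0.4192 + 0.5307 = 0.9499 bits

H(Y|X) = Σ_x P(x)·H(Y|X=x):
  X=0: P(X=0) = 0.631, P(Y|X=0) = (119/631, 409/631, 103/631) → H(Y|X=0) = 1.2862
  X=1: P(X=1) = 0.369, P(Y|X=1) = (140/369, 223/369, 2/123) → H(Y|X=1) = 1.0662
H(Y|X) = 0.631·1.2862 + 0.369·1.0662 = 1.2050 bits

H(X,Y) = -Σ_{x,y} P(x,y) log₂ P(x,y). Per-cell terms -P(x,y)·log₂P(x,y):
  X=0: 0.3654, 0.5275, 0.3378
  X=1: 0.3971, 0.4828, 0.0443
Sum of the 6 terms: H(X,Y) = 2.1549 bits

Chain rule check:
  H(X) + H(Y|X) = 0.9499 + 1.2050 = 2.1549 bits
  H(X,Y) = 2.1549 bits
✓ Chain rule verified.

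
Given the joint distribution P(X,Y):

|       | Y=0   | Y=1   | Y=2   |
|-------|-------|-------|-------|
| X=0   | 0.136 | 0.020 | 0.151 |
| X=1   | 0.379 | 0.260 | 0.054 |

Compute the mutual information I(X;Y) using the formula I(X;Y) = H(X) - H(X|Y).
0.1863 bits

I(X;Y) = H(X) - H(X|Y)

Marginal of X (row sums):
  P(X=0) = 0.136 + 0.020 + 0.151 = 0.307
  P(X=1) = 0.379 + 0.260 + 0.054 = 0.693
H(X) = -[0.307·log₂(0.307) + 0.693·log₂(0.693)]
  = 0.52303 + 0.36665 = 0.88968 bits

Marginal of Y (column sums):
  P(Y=0) = 0.136 + 0.379 = 0.515
  P(Y=1) = 0.020 + 0.260 = 0.280
  P(Y=2) = 0.151 + 0.054 = 0.205
H(X|Y) = Σ_y P(y)·H(X|Y=y):
  Y=0: P(Y=0) = 0.515, P(X|Y=0) = (136/515, 379/515) → H(X|Y=0) = 0.83284
  Y=1: P(Y=1) = 0.280, P(X|Y=1) = (1/14, 13/14) → H(X|Y=1) = 0.37123
  Y=2: P(Y=2) = 0.205, P(X|Y=2) = (151/205, 54/205) → H(X|Y=2) = 0.83186
H(X|Y) = 0.515·0.83284 + 0.280·0.37123 + 0.205·0.83186 = 0.70339 bits

I(X;Y) = H(X) - H(X|Y) = 0.88968 - 0.70339 = 0.1863 bits

Cross-check via I(X;Y) = H(X) + H(Y) - H(X,Y): computing H(Y) from the column sums and H(X,Y) from the 6 cells in the same way gives H(Y) = 1.47595 bits and H(X,Y) = 2.17934 bits, so
I(X;Y) = 0.88968 + 1.47595 - 2.17934 = 0.1863 bits ✓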